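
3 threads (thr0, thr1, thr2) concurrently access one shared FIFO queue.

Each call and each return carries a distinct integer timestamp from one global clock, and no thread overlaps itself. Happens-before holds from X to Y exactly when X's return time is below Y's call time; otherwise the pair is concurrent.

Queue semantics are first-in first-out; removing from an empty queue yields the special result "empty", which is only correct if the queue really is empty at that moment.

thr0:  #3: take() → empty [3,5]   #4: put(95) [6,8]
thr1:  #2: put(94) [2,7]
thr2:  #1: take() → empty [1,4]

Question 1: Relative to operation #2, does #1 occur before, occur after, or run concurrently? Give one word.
Answer: concurrent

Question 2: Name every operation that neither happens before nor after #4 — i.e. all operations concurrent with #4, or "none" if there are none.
Answer: #2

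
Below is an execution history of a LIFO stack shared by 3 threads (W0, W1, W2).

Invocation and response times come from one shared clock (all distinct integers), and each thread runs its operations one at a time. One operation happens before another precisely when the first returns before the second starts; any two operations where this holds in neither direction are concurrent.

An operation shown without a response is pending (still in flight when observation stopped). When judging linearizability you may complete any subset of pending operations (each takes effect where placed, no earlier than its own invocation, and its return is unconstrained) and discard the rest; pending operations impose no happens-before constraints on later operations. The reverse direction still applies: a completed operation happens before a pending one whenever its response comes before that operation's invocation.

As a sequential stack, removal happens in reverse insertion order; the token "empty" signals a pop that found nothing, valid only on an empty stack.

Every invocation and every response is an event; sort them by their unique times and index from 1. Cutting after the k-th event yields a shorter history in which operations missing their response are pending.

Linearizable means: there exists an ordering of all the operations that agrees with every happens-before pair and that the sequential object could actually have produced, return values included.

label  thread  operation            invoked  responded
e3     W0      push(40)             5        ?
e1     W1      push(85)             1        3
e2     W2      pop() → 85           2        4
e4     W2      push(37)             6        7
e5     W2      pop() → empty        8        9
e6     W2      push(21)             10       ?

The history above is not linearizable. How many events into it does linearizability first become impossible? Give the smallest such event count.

events 1..8 are still linearizable — one witness is e1, e2, e3, e4:
1. e1 push(85), leaving stack <85>
2. e2 pop() → 85, leaving stack <>
3. e3 push(40) (pending, included), leaving stack <40>
4. e4 push(37), leaving stack <40,37>
at event 9 (e5's time-9 response) nothing linearizes any more
include/drop combinations of the 1 pending operation (e3) were all tried; none helps
for example e1, e2, e4, e5 (pending dropped) fails at step 4: e5 pop() → empty is not legal there
for example e2, e1, e4, e5 (pending dropped) fails at step 1: e2 pop() → 85 is not legal there

9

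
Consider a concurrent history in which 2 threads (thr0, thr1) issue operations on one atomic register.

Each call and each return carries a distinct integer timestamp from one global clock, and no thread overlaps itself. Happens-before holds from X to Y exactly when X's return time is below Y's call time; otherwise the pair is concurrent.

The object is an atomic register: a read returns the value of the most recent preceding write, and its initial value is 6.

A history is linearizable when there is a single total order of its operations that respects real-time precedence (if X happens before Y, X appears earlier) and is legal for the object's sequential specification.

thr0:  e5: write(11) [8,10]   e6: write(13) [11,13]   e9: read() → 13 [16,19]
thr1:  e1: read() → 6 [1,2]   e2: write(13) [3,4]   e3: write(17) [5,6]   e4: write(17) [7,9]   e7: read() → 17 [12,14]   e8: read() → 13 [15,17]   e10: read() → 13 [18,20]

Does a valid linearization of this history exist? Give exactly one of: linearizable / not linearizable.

linearizable

witness order: e1, e2, e3, e5, e4, e7, e6, e8, e9, e10
after step 1 (e1 read() → 6): value 6
after step 2 (e2 write(13)): value 13
after step 3 (e3 write(17)): value 17
after step 4 (e5 write(11)): value 11
after step 5 (e4 write(17)): value 17
after step 6 (e7 read() → 17): value 17
after step 7 (e6 write(13)): value 13
after step 8 (e8 read() → 13): value 13
after step 9 (e9 read() → 13): value 13
after step 10 (e10 read() → 13): value 13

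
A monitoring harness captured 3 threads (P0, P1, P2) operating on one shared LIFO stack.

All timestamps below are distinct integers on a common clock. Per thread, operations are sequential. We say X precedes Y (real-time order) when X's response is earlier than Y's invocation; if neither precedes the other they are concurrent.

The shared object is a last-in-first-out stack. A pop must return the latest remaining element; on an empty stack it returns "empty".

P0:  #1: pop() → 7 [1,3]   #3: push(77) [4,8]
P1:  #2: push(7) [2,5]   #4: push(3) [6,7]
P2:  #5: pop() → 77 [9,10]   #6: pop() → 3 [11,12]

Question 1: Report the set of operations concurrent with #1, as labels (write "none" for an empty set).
#2

#1 runs from 1 to 3; window-overlapping ops are concurrent
#2 [2,5]: concurrent
#3 [4,8]: after
#4 [6,7]: after
#5 [9,10]: after
#6 [11,12]: after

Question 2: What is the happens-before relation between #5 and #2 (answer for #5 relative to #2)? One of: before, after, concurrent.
after

#5 spans [9,10], #2 spans [2,5]
resp(#2)=5 < inv(#5)=9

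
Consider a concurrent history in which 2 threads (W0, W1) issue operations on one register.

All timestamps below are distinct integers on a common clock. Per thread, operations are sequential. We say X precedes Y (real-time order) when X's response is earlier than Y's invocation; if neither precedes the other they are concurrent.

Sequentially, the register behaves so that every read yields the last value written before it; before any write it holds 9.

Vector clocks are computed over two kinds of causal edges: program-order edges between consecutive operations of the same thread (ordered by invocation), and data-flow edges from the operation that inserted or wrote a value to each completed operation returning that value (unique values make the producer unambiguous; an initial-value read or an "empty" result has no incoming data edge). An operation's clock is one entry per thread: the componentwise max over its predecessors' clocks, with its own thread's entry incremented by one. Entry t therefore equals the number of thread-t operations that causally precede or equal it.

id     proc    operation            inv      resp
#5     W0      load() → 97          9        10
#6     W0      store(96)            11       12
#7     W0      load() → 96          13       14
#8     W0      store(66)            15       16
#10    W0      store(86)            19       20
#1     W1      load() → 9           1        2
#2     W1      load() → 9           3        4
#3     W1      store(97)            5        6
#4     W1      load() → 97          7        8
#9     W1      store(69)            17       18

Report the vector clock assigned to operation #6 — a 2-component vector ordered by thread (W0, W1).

(2, 3)

VC(#1, invoked at 1): no causal predecessors; +1 on W1 → (0, 1)
merge at #2 (invoked 3): VC(#1)=(0, 1), own-thread bump on W1 → (0, 2)
merge at #3 (invoked 5): VC(#2)=(0, 2), own-thread bump on W1 → (0, 3)
merge at #4 (invoked 7): VC(#3)=(0, 3), own-thread bump on W1 → (0, 4)
merge at #5 (invoked 9): VC(#3)=(0, 3), own-thread bump on W0 → (1, 3)
merge at #9 (invoked 17): VC(#4)=(0, 4), own-thread bump on W1 → (0, 5)
merge at #6 (invoked 11): VC(#5)=(1, 3), own-thread bump on W0 → (2, 3)
merge at #7 (invoked 13): VC(#6)=(2, 3), own-thread bump on W0 → (3, 3)
merge at #8 (invoked 15): VC(#7)=(3, 3), own-thread bump on W0 → (4, 3)
merge at #10 (invoked 19): VC(#8)=(4, 3), own-thread bump on W0 → (5, 3)
target: VC(#6) = (2, 3)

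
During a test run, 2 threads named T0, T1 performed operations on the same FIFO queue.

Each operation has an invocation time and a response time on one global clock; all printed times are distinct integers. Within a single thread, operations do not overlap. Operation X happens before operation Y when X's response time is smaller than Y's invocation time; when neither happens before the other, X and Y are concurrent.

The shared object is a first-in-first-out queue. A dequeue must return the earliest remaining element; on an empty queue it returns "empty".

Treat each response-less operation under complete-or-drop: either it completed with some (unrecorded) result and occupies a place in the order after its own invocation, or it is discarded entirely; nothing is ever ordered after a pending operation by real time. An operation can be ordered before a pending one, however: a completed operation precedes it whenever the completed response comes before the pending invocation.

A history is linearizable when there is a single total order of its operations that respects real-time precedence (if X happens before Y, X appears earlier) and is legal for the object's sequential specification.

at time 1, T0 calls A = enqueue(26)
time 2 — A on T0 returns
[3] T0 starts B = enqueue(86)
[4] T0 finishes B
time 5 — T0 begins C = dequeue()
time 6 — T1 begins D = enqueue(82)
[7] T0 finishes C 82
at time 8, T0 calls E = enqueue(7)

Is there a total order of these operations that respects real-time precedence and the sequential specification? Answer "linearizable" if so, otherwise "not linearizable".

the violation lands at event 7, C's response at time 7: events 1..6 linearize, events 1..7 do not
one real-time candidate order over the 3 completed operations — the FIFO queue replay rejects it
completion choices over the 1 pending operation (D) were checked; none helps
for example A, B, C (pending dropped) fails at step 3: C dequeue() → 82 is not legal there

not linearizable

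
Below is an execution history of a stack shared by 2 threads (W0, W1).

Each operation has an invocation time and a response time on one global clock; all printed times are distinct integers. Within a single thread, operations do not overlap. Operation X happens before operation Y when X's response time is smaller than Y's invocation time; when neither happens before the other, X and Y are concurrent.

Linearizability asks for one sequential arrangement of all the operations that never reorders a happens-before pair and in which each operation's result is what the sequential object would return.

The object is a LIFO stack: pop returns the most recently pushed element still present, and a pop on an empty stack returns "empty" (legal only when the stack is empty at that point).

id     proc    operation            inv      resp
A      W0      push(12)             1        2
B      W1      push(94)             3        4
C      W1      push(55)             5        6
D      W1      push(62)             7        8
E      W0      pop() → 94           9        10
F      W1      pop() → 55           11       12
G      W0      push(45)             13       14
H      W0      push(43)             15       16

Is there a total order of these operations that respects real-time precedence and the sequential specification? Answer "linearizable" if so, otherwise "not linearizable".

events 1..9 are fine; event 10 — the response of E at time 10 — makes the prefix non-linearizable
the sole real-time-consistent order of 5 completed operations fails the stack replay
e.g. A, B, C, D, E: illegal at step 5, since E pop() → 94 cannot apply there

not linearizable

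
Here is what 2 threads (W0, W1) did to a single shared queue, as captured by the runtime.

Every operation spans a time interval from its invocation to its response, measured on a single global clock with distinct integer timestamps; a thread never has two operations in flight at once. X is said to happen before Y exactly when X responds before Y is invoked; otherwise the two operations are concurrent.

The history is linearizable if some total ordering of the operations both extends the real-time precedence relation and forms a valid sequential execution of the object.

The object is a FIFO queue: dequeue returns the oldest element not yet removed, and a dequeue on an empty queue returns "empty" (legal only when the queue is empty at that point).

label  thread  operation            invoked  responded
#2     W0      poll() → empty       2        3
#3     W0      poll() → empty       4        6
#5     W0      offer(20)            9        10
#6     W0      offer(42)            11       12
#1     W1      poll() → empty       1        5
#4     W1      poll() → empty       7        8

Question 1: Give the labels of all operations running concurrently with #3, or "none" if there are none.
#1

#3 runs from 4 to 6; window-overlapping ops are concurrent
#1 [1,5]: concurrent
#2 [2,3]: before
#4 [7,8]: after
#5 [9,10]: after
#6 [11,12]: after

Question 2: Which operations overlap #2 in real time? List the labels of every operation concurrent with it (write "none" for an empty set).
#1

#2 spans [2,3]: anything still running between times 2 and 3 counts as concurrent
#1 [1,5]: concurrent
#3 [4,6]: after
#4 [7,8]: after
#5 [9,10]: after
#6 [11,12]: after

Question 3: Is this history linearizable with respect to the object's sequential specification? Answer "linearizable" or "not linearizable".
linearizable

a witness: #1, #2, #3, #4, #5, #6
step 1: #1 poll() → empty — queue <>
step 2: #2 poll() → empty — queue <>
step 3: #3 poll() → empty — queue <>
step 4: #4 poll() → empty — queue <>
step 5: #5 offer(20) — queue <20>
step 6: #6 offer(42) — queue <20,42>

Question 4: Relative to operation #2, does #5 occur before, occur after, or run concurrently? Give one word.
after

#5 spans [9,10], #2 spans [2,3]
resp(#2)=3 < inv(#5)=9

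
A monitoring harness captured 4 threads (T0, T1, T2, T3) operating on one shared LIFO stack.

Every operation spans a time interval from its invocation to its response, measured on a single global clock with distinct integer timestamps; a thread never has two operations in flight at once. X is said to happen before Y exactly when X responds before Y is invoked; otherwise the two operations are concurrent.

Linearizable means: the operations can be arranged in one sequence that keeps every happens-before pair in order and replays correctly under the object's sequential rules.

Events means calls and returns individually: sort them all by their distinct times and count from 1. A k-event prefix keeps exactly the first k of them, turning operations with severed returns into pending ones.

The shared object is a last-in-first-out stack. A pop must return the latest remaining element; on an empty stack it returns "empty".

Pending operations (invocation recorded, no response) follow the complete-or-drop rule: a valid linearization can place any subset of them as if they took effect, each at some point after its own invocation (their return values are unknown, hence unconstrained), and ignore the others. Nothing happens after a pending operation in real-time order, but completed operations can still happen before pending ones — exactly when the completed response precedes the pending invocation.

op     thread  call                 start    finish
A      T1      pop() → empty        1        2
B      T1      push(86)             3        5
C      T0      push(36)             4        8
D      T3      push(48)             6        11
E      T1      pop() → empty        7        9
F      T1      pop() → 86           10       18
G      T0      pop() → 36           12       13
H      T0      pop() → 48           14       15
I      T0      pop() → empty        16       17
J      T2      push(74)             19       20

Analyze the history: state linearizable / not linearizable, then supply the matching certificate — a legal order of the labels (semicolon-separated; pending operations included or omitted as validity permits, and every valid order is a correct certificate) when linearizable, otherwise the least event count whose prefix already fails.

cut after 8 events: linearizable; cut after 9 events (E responds, time 9): not linearizable
every one of the 3 real-time-consistent orders over 4 completed LIFO stack ops fails the sequential spec
no completion choice of the 1 pending operation (D) rescues it — every subset was tried
sample order A, B, C, E (pending dropped) stalls at step 4 — E pop() → empty has no legal effect
sample order A, B, E, C (pending dropped) stalls at step 3 — E pop() → empty has no legal effect

not linearizable — minimal violating prefix: 9 events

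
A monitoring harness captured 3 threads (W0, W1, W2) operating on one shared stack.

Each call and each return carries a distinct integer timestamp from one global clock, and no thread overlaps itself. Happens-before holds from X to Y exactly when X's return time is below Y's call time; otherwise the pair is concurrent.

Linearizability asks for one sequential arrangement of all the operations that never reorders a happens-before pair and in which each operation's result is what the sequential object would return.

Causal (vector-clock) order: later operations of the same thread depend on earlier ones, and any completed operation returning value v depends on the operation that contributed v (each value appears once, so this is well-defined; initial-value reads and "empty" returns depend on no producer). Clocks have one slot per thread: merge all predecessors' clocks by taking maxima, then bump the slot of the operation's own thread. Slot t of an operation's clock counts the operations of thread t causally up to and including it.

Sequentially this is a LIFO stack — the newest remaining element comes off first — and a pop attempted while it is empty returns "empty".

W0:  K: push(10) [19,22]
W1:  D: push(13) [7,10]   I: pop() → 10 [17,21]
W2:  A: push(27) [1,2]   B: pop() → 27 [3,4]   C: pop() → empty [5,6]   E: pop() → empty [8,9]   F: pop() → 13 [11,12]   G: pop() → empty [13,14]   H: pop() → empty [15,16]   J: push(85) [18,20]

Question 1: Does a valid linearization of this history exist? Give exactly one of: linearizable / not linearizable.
witness order: A, B, C, E, D, F, G, H, J, K, I
after step 1 (A push(27)): stack <27>
after step 2 (B pop() → 27): stack <>
after step 3 (C pop() → empty): stack <>
after step 4 (E pop() → empty): stack <>
after step 5 (D push(13)): stack <13>
after step 6 (F pop() → 13): stack <>
after step 7 (G pop() → empty): stack <>
after step 8 (H pop() → empty): stack <>
after step 9 (J push(85)): stack <85>
after step 10 (K push(10)): stack <85,10>
after step 11 (I pop() → 10): stack <85>

linearizable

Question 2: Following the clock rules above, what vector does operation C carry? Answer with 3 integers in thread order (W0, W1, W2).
A (invocation 1): nothing precedes it; W2's component alone gives (0, 0, 1)
D (invocation 7): nothing precedes it; W1's component alone gives (0, 1, 0)
K (invocation 19): nothing precedes it; W0's component alone gives (1, 0, 0)
invoked at 3, B merges VC(A)=(0, 0, 1) and bumps W2's slot → (0, 0, 2)
invoked at 5, C merges VC(B)=(0, 0, 2) and bumps W2's slot → (0, 0, 3)
invoked at 17, I merges VC(D)=(0, 1, 0), VC(K)=(1, 0, 0) and bumps W1's slot → (1, 2, 0)
invoked at 8, E merges VC(C)=(0, 0, 3) and bumps W2's slot → (0, 0, 4)
invoked at 11, F merges VC(D)=(0, 1, 0), VC(E)=(0, 0, 4) and bumps W2's slot → (0, 1, 5)
invoked at 13, G merges VC(F)=(0, 1, 5) and bumps W2's slot → (0, 1, 6)
invoked at 15, H merges VC(G)=(0, 1, 6) and bumps W2's slot → (0, 1, 7)
invoked at 18, J merges VC(H)=(0, 1, 7) and bumps W2's slot → (0, 1, 8)
target: VC(C) = (0, 0, 3)

(0, 0, 3)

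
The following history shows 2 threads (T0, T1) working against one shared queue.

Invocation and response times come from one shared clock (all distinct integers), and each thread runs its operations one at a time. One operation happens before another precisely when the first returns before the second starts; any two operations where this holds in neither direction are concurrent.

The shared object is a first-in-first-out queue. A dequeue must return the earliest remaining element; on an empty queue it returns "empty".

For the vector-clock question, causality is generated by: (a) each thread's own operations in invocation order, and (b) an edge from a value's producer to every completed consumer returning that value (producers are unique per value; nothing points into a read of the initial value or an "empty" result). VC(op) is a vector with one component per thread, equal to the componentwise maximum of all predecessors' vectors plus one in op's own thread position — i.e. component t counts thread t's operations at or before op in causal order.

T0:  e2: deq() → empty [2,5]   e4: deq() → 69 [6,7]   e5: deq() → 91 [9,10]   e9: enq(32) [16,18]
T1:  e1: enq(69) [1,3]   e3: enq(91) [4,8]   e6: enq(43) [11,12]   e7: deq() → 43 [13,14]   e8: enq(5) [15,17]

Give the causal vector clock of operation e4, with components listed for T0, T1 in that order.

(2, 1)

e1, invoked 1, has no incoming edges; only T1's bump applies → (0, 1)
e2, invoked 2, has no incoming edges; only T0's bump applies → (1, 0)
e3, invoked 4, takes VC(e1)=(0, 1) under max, adds 1 for T1 → (0, 2)
e6, invoked 11, takes VC(e3)=(0, 2) under max, adds 1 for T1 → (0, 3)
e4, invoked 6, takes VC(e1)=(0, 1), VC(e2)=(1, 0) under max, adds 1 for T0 → (2, 1)
e7, invoked 13, takes VC(e6)=(0, 3) under max, adds 1 for T1 → (0, 4)
e8, invoked 15, takes VC(e7)=(0, 4) under max, adds 1 for T1 → (0, 5)
e5, invoked 9, takes VC(e3)=(0, 2), VC(e4)=(2, 1) under max, adds 1 for T0 → (3, 2)
e9, invoked 16, takes VC(e5)=(3, 2) under max, adds 1 for T0 → (4, 2)
target: VC(e4) = (2, 1)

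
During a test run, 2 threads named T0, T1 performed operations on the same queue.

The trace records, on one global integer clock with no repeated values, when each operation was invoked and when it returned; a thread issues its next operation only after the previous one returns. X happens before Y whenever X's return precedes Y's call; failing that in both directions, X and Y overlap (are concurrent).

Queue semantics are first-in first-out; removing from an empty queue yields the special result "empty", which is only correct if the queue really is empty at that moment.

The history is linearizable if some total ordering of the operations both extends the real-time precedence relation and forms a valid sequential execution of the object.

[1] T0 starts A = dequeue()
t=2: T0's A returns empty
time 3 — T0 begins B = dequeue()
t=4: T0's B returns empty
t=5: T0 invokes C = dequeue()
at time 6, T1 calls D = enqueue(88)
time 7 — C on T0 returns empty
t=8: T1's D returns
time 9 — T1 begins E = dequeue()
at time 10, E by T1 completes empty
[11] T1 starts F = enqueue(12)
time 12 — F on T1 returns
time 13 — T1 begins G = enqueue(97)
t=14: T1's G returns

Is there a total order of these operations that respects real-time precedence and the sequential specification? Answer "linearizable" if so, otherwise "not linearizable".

already the first 10 events (up to E's response at time 10) admit no linearization; the first 9 still do
5 completed operations, 2 real-time-consistent orders — every queue replay fails
take A, B, C, D, E: step 5 already fails, because E dequeue() → empty cannot occur there
take A, B, D, C, E: step 4 already fails, because C dequeue() → empty cannot occur there

not linearizable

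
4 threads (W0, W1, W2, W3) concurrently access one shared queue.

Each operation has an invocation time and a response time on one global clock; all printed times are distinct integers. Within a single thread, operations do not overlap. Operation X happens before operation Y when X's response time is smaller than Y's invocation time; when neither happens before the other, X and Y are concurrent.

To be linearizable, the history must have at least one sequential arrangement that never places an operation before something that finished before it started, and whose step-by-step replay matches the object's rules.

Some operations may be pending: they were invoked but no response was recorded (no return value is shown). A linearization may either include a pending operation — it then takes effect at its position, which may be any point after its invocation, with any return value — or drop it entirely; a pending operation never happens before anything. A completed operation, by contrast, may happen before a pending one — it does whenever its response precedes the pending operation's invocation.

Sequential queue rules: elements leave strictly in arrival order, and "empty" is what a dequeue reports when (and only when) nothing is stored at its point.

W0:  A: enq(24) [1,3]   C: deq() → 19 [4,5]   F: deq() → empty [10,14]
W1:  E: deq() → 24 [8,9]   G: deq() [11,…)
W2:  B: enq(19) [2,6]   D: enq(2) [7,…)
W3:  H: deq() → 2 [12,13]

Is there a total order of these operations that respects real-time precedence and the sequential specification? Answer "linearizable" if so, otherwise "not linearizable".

a witness: B, A, C, D, E, H, F
1. B enq(19), leaving queue <19>
2. A enq(24), leaving queue <19,24>
3. C deq() → 19, leaving queue <24>
4. D enq(2) (pending, included), leaving queue <24,2>
5. E deq() → 24, leaving queue <2>
6. H deq() → 2, leaving queue <>
7. F deq() → empty, leaving queue <>

linearizable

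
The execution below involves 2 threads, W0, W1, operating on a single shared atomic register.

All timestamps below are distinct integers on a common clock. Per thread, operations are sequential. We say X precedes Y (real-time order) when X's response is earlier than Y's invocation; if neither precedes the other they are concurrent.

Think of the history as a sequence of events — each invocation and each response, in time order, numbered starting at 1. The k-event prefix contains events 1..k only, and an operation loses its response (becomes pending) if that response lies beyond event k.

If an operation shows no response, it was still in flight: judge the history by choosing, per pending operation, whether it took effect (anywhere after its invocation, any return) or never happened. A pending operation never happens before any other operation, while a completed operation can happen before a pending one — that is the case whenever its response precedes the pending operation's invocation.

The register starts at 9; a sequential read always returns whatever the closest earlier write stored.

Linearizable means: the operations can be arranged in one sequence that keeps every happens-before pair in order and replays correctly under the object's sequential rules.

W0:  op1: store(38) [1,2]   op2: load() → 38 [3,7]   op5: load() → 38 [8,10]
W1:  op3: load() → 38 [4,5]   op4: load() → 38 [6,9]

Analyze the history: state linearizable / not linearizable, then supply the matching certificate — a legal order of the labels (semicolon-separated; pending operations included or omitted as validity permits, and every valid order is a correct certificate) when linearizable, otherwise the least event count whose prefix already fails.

after step 1 (op1 store(38)): value 38
after step 2 (op2 load() → 38): value 38
after step 3 (op3 load() → 38): value 38
after step 4 (op4 load() → 38): value 38
after step 5 (op5 load() → 38): value 38

linearizable — witness: op1; op2; op3; op4; op5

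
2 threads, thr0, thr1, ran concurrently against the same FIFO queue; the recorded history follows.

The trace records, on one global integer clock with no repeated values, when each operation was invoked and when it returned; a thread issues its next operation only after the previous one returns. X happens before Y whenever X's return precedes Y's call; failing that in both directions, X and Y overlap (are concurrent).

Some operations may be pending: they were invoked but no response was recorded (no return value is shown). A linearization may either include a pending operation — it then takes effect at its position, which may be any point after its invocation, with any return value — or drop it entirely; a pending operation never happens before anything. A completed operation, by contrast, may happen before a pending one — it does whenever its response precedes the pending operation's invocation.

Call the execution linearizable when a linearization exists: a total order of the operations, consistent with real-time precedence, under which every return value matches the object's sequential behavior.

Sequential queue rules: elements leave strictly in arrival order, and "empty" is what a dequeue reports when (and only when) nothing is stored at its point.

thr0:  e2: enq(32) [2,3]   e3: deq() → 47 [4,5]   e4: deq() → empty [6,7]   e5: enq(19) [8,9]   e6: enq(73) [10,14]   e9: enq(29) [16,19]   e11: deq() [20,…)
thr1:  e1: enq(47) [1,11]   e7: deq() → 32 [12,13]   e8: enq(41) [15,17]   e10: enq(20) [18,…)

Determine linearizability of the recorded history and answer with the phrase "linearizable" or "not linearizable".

not linearizable

through event 6 a valid linearization exists; event 7 (e4 responding at time 7) ends that
the sole real-time-consistent order of 3 completed operations fails the FIFO queue replay
no escape via the 1 pending operation (e1): every completion choice fails
take e2, e3, e4 (pending dropped): step 2 already fails, because e3 deq() → 47 cannot occur there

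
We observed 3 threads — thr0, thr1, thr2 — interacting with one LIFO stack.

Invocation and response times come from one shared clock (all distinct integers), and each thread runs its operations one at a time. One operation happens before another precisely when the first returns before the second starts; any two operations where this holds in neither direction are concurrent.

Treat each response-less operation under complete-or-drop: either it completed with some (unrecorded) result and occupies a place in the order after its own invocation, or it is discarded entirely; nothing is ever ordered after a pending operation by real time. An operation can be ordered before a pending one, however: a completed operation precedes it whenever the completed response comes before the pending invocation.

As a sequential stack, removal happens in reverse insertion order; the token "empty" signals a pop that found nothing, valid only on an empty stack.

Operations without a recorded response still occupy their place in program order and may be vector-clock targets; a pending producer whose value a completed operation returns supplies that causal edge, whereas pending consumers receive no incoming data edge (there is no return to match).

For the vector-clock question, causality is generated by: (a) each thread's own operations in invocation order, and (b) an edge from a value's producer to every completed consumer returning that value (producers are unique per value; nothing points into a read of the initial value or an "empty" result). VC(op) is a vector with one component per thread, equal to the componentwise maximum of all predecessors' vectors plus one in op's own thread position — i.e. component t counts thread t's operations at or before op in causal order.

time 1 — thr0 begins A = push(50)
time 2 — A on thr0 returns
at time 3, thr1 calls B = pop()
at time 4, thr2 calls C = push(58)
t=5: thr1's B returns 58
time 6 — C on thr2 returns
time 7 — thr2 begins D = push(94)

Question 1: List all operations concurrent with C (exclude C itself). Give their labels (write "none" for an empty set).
Answer: B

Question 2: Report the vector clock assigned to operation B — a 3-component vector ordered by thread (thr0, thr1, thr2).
Answer: (0, 1, 1)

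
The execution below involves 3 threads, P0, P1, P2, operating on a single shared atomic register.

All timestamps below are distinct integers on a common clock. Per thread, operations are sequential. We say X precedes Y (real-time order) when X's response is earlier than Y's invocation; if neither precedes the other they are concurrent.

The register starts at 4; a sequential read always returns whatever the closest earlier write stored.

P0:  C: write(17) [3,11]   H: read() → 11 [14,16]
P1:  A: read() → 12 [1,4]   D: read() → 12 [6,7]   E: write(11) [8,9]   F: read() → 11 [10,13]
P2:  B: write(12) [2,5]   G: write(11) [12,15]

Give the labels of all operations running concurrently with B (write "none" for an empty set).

A, C

B spans [2,5]: anything still running between times 2 and 5 counts as concurrent
A [1,4]: concurrent
C [3,11]: concurrent
D [6,7]: after
E [8,9]: after
F [10,13]: after
G [12,15]: after
H [14,16]: after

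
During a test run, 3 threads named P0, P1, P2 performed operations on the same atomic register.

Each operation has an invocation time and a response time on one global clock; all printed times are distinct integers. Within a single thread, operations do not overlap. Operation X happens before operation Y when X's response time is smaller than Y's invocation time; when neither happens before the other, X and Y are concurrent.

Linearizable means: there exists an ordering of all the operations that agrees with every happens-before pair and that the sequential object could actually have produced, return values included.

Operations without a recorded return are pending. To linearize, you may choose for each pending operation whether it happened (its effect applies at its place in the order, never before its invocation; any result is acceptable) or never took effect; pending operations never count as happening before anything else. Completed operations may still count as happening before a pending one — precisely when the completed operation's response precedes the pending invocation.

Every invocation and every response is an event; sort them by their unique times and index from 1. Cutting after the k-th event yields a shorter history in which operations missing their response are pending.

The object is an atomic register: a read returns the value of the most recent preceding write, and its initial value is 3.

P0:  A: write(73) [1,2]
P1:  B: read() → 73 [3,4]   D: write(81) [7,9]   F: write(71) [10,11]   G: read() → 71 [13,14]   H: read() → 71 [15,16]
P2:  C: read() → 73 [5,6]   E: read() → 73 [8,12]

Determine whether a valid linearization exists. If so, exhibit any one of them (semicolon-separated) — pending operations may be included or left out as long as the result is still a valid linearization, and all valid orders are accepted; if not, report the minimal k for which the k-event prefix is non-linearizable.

step 1: A write(73) — value 73
step 2: B read() → 73 — value 73
step 3: C read() → 73 — value 73
step 4: E read() → 73 — value 73
step 5: D write(81) — value 81
step 6: F write(71) — value 71
step 7: G read() → 71 — value 71
step 8: H read() → 71 — value 71

linearizable — witness: A; B; C; E; D; F; G; H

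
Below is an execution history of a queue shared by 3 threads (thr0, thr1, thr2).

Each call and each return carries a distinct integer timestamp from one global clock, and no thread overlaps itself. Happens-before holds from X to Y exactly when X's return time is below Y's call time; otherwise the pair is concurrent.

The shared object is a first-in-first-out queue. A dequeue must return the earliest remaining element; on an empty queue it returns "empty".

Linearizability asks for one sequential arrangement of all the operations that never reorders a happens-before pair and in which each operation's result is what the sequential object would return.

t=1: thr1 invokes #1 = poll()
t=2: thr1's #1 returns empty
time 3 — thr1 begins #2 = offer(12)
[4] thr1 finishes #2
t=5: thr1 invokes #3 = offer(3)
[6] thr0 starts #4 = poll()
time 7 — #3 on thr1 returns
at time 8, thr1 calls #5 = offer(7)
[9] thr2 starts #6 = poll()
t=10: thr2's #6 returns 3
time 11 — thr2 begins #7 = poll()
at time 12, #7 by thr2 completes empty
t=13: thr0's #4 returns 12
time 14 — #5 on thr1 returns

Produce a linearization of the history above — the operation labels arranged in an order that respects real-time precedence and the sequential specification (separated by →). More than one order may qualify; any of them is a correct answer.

step 1: #1 poll() → empty — queue <>
step 2: #2 offer(12) — queue <12>
step 3: #3 offer(3) — queue <12,3>
step 4: #4 poll() → 12 — queue <3>
step 5: #6 poll() → 3 — queue <>
step 6: #7 poll() → empty — queue <>
step 7: #5 offer(7) — queue <7>

#1 → #2 → #3 → #4 → #6 → #7 → #5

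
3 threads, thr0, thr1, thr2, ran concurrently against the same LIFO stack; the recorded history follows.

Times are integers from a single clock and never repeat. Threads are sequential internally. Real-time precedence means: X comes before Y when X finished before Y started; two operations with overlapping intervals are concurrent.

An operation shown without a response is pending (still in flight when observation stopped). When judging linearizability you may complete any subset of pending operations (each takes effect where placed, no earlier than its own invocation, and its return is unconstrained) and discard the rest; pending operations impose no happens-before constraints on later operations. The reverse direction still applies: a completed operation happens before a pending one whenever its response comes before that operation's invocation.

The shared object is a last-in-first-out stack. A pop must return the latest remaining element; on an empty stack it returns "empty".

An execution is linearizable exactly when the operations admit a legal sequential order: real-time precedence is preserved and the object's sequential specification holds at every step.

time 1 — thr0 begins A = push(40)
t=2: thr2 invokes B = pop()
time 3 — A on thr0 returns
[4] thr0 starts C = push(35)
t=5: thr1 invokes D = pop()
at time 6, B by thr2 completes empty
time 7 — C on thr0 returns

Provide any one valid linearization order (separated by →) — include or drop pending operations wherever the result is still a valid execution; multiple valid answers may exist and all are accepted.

A → D → B → C

1. A push(40), leaving stack <40>
2. D pop() (pending, included), leaving stack <>
3. B pop() → empty, leaving stack <>
4. C push(35), leaving stack <35>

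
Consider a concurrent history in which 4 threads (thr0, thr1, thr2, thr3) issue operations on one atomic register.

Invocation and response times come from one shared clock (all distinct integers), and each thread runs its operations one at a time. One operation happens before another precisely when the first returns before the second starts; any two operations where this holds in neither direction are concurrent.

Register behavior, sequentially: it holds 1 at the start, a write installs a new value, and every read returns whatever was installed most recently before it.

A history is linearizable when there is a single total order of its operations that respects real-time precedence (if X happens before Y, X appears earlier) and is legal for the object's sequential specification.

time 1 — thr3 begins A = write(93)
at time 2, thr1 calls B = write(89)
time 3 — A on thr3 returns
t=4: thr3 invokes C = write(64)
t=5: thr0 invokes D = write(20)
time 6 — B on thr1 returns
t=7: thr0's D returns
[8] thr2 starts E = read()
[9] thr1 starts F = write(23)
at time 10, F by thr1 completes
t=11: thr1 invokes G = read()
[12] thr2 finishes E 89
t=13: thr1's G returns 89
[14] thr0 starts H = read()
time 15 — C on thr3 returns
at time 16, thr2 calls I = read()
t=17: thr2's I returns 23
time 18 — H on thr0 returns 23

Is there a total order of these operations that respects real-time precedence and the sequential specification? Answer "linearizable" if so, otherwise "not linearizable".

events 1..12 are fine; event 13 — the response of G at time 13 — makes the prefix non-linearizable
all 9 real-time-respecting orders fail — 6 completed atomic register operations, no legal replay
include/drop combinations of the 1 pending operation (C) were all tried; none helps
take A, B, D, E, F, G (pending dropped): step 4 already fails, because E read() → 89 cannot occur there
take A, B, D, F, E, G (pending dropped): step 5 already fails, because E read() → 89 cannot occur there

not linearizable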